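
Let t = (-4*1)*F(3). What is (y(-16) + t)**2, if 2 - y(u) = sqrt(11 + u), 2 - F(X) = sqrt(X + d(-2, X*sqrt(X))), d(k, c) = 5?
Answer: (6 - 8*sqrt(2) + I*sqrt(5))**2 ≈ 23.236 - 23.764*I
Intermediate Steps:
F(X) = 2 - sqrt(5 + X) (F(X) = 2 - sqrt(X + 5) = 2 - sqrt(5 + X))
y(u) = 2 - sqrt(11 + u)
t = -8 + 8*sqrt(2) (t = (-4*1)*(2 - sqrt(5 + 3)) = -4*(2 - sqrt(8)) = -4*(2 - 2*sqrt(2)) = -8 + 8*sqrt(2) ≈ 3.3137)
(y(-16) + t)**2 = ((2 - sqrt(11 - 16)) + (-8 + 8*sqrt(2)))**2 = ((2 - sqrt(-5)) + (-8 + 8*sqrt(2)))**2 = ((2 - I*sqrt(5)) + (-8 + 8*sqrt(2)))**2 = (-6 + 8*sqrt(2) - I*sqrt(5))**2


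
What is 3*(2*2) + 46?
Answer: 58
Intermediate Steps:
3*(2*2) + 46 = 3*4 + 46 = 12 + 46 = 58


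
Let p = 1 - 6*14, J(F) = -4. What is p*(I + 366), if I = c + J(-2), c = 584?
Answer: -78518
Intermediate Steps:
p = -83 (p = 1 - 84 = -83)
I = 580 (I = 584 - 4 = 580)
p*(I + 366) = -83*(580 + 366) = -83*946 = -78518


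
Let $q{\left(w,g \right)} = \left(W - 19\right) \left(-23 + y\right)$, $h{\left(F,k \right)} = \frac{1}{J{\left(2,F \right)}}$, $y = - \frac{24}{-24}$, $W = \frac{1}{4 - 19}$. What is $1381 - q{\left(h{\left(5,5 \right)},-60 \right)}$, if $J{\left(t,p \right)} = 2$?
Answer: $\frac{14423}{15} \approx 961.53$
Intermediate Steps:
$W = - \frac{1}{15}$ ($W = \frac{1}{-15} = - \frac{1}{15} \approx -0.066667$)
$y = 1$ ($y = \left(-24\right) \left(- \frac{1}{24}\right) = 1$)
$h{\left(F,k \right)} = \frac{1}{2}$
$q{\left(w,g \right)} = \frac{6292}{15}$ ($q{\left(w,g \right)} = \left(- \frac{1}{15} - 19\right) \left(-23 + 1\right) = \left(- \frac{286}{15}\right) \left(-22\right) = \frac{6292}{15}$)
$1381 - q{\left(h{\left(5,5 \right)},-60 \right)} = 1381 - \frac{6292}{15} = \frac{14423}{15}$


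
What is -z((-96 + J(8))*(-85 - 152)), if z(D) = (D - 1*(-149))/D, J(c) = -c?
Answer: -24797/24648 ≈ -1.0060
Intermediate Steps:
z(D) = (149 + D)/D (z(D) = (D + 149)/D = (149 + D)/D)
-z((-96 + J(8))*(-85 - 152)) = -(149 + (-96 - 1*8)*(-85 - 152))/((-96 - 1*8)*(-85 - 152)) = -(149 + (-96 - 8)*(-237))/((-96 - 8)*(-237)) = -(149 - 104*(-237))/((-104*(-237))) = -(149 + 24648)/24648 = -24797/24648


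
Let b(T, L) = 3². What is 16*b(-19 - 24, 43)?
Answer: 144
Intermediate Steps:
b(T, L) = 9
16*b(-19 - 24, 43) = 16*9 = 144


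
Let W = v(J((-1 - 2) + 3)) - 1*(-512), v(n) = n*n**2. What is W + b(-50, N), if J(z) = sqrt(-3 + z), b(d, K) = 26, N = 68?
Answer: 538 - 3*I*sqrt(3) ≈ 538.0 - 5.1962*I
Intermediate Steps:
v(n) = n**3
W = 512 - 3*I*sqrt(3) (W = (sqrt(-3 + ((-1 - 2) + 3)))**3 - 1*(-512) = (sqrt(-3 + (-3 + 3)))**3 + 512 = (sqrt(-3 + 0))**3 + 512 = (sqrt(-3))**3 + 512 = (I*sqrt(3))**3 + 512 = -3*I*sqrt(3) + 512 = 512 - 3*I*sqrt(3) ≈ 512.0 - 5.1962*I)
W + b(-50, N) = (512 - 3*I*sqrt(3)) + 26 = 538 - 3*I*sqrt(3)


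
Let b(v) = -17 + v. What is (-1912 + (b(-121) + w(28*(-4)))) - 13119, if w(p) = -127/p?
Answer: -1698801/112 ≈ -15168.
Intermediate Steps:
(-1912 + (b(-121) + w(28*(-4)))) - 13119 = (-1912 + ((-17 - 121) - 127/(28*(-4)))) - 13119 = (-1912 + (-138 - 127/(-112))) - 13119 = (-1912 + (-138 - 127*(-1/112))) - 13119 = (-1912 + (-138 + 127/112)) - 13119 = (-1912 - 15329/112) - 13119 = -229473/112 - 13119 = -1698801/112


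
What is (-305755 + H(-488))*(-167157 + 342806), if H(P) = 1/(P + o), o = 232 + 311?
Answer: -2953805624076/55 ≈ -5.3706e+10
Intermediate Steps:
o = 543
H(P) = 1/(543 + P) (H(P) = 1/(P + 543) = 1/(543 + P))
(-305755 + H(-488))*(-167157 + 342806) = (-305755 + 1/(543 - 488))*(-167157 + 342806) = (-305755 + 1/55)*175649 = -16816524/55*175649 = -2953805624076/55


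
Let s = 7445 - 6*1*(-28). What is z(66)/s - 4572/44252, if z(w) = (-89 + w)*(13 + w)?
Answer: -1252310/3661853 ≈ -0.34199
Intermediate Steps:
s = 7613 (s = 7445 - 6*(-28) = 7445 + 168 = 7613)
z(66)/s - 4572/44252 = (-1157 + 66**2 - 76*66)/7613 - 4572/44252 = (-1157 + 4356 - 5016)*(1/7613) - 4572*1/44252 = -1817*1/7613 - 1143/11063 = -79/331 - 1143/11063 = -1252310/3661853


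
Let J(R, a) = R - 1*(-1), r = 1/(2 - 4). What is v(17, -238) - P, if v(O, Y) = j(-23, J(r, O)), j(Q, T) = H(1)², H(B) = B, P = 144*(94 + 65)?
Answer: -22895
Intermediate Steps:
P = 22896 (P = 144*159 = 22896)
r = -½ (r = 1/(-2) = -½ ≈ -0.50000)
J(R, a) = 1 + R (J(R, a) = R + 1 = 1 + R)
j(Q, T) = 1 (j(Q, T) = 1² = 1)
v(O, Y) = 1
v(17, -238) - P = 1 - 1*22896 = 1 - 22896 = -22895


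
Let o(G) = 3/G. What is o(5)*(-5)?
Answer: -3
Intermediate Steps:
o(5)*(-5) = (3/5)*(-5) = -3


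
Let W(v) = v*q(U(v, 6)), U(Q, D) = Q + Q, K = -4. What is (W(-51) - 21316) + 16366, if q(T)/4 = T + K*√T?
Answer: 15858 + 816*I*√102 ≈ 15858.0 + 8241.2*I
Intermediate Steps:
U(Q, D) = 2*Q
q(T) = -16*√T + 4*T (q(T) = 4*(T - 4*√T) = -16*√T + 4*T)
W(v) = v*(8*v - 16*√2*√v) (W(v) = v*(-16*√2*√v + 4*(2*v)) = v*(-16*√2*√v + 8*v) = v*(8*v - 16*√2*√v))
(W(-51) - 21316) + 16366 = ((8*(-51)² - 16*√2*(-51)^(3/2)) - 21316) + 16366 = ((8*2601 - 16*√2*(-51*I*√51)) - 21316) + 16366 = ((20808 + 816*I*√102) - 21316) + 16366 = (-508 + 816*I*√102) + 16366 = 15858 + 816*I*√102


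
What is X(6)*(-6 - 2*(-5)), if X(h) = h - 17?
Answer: -44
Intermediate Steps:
X(h) = -17 + h
X(6)*(-6 - 2*(-5)) = (-17 + 6)*(-6 - 2*(-5)) = -11*(-6 + 10) = -11*4 = -44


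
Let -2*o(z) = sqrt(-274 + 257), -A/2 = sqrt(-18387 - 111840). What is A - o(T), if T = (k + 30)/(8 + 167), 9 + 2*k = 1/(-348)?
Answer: I*(sqrt(17) - 4*sqrt(130227))/2 ≈ -719.68*I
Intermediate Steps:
k = -3133/696 (k = -9/2 + (1/2)/(-348) = -9/2 + (1/2)*(-1/348) = -9/2 - 1/696 = -3133/696 ≈ -4.5014)
T = 17747/121800 (T = (-3133/696 + 30)/(8 + 167) = (17747/696)/175 = (17747/696)*(1/175) = 17747/121800 ≈ 0.14571)
A = -2*I*sqrt(130227) (A = -2*sqrt(-18387 - 111840) = -2*I*sqrt(130227) ≈ -721.74*I)
o(z) = -I*sqrt(17)/2 (o(z) = -sqrt(-274 + 257)/2 = -I*sqrt(17)/2)
A - o(T) = -2*I*sqrt(130227) - (-1)*I*sqrt(17)/2 = -2*I*sqrt(130227) + I*sqrt(17)/2 = I*sqrt(17)/2 - 2*I*sqrt(130227)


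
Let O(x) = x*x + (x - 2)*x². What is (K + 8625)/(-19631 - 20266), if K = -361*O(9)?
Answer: 5777/1023 ≈ 5.6471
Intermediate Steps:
O(x) = x² + x²*(-2 + x) (O(x) = x² + (-2 + x)*x² = x² + x²*(-2 + x))
K = -233928 (K = -361*9²*(-1 + 9) = -29241*8 = -361*648 = -233928)
(K + 8625)/(-19631 - 20266) = (-233928 + 8625)/(-19631 - 20266) = -225303/(-39897) = -225303*(-1/39897) = 5777/1023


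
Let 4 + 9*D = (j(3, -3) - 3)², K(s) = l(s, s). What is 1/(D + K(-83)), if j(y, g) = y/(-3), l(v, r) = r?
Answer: -3/245 ≈ -0.012245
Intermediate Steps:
K(s) = s
j(y, g) = -y/3 (j(y, g) = y*(-⅓) = -y/3)
D = 4/3 (D = -4/9 + (-⅓*3 - 3)²/9 = -4/9 + (-1 - 3)²/9 = -4/9 + (⅑)*(-4)² = -4/9 + (⅑)*16 = -4/9 + 16/9 = 4/3 ≈ 1.3333)
1/(D + K(-83)) = 1/(4/3 - 83) = 1/(-245/3) = -3/245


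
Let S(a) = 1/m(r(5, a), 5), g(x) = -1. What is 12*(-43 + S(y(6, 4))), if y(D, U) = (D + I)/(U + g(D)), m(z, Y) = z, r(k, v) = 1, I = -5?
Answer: -504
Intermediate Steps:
y(D, U) = (-5 + D)/(-1 + U) (y(D, U) = (D - 5)/(U - 1) = (-5 + D)/(-1 + U))
S(a) = 1 (S(a) = 1/1 = 1)
12*(-43 + S(y(6, 4))) = 12*(-43 + 1) = 12*(-42) = -504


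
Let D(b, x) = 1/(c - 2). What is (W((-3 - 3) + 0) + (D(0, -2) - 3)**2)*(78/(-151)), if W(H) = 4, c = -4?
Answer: -6565/906 ≈ -7.2461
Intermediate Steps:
D(b, x) = -1/6 (D(b, x) = 1/(-4 - 2) = 1/(-6) = -1/6)
(W((-3 - 3) + 0) + (D(0, -2) - 3)**2)*(78/(-151)) = (4 + (-1/6 - 3)**2)*(78/(-151)) = (4 + (-19/6)**2)*(78*(-1/151)) = (4 + 361/36)*(-78/151) = (505/36)*(-78/151) = -6565/906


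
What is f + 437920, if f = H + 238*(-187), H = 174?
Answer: 393588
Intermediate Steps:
f = -44332 (f = 174 + 238*(-187) = 174 - 44506 = -44332)
f + 437920 = -44332 + 437920 = 393588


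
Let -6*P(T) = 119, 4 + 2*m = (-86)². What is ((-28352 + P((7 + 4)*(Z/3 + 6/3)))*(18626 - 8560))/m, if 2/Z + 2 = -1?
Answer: -122396089/1584 ≈ -77270.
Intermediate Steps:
Z = -⅔ (Z = 2/(-2 - 1) = 2/(-3) = 2*(-⅓) = -⅔ ≈ -0.66667)
m = 3696 (m = -2 + (½)*(-86)² = -2 + (½)*7396 = -2 + 3698 = 3696)
P(T) = -119/6 (P(T) = -⅙*119 = -119/6)
((-28352 + P((7 + 4)*(Z/3 + 6/3)))*(18626 - 8560))/m = ((-28352 - 119/6)*(18626 - 8560))/3696 = -170231/6*10066*(1/3696) = -856772623/3*1/3696 = -122396089/1584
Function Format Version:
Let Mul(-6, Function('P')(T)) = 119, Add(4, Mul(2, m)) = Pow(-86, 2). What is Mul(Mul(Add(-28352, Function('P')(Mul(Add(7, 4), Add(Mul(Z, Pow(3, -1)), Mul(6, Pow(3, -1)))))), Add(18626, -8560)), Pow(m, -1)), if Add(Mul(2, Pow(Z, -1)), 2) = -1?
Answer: Rational(-122396089, 1584) ≈ -77270.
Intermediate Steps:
Z = Rational(-2, 3) (Z = Mul(2, Pow(Add(-2, -1), -1)) = Mul(2, Pow(-3, -1)) = Mul(2, Rational(-1, 3)) = Rational(-2, 3) ≈ -0.66667)
m = 3696 (m = Add(-2, Mul(Rational(1, 2), Pow(-86, 2))) = Add(-2, Mul(Rational(1, 2), 7396)) = Add(-2, 3698) = 3696)
Function('P')(T) = Rational(-119, 6) (Function('P')(T) = Mul(Rational(-1, 6), 119) = Rational(-119, 6))
Mul(Mul(Add(-28352, Function('P')(Mul(Add(7, 4), Add(Mul(Z, Pow(3, -1)), Mul(6, Pow(3, -1)))))), Add(18626, -8560)), Pow(m, -1)) = Mul(Mul(Add(-28352, Rational(-119, 6)), Add(18626, -8560)), Pow(3696, -1)) = Mul(Mul(Rational(-170231, 6), 10066), Rational(1, 3696)) = Mul(Rational(-856772623, 3), Rational(1, 3696)) = Rational(-122396089, 1584)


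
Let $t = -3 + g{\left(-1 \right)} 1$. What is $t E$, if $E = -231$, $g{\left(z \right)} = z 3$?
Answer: $1386$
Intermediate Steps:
$g{\left(z \right)} = 3 z$
$t = -6$ ($t = -3 + 3 \left(-1\right) 1 = -3 - 3 = -6$)
$t E = \left(-6\right) \left(-231\right) = 1386$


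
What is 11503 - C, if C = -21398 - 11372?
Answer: 44273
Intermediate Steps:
C = -32770
11503 - C = 11503 - 1*(-32770) = 11503 + 32770 = 44273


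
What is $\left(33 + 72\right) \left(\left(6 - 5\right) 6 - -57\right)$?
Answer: $6615$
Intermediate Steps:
$\left(33 + 72\right) \left(\left(6 - 5\right) 6 - -57\right) = 105 \left(1 \cdot 6 + 57\right) = 105 \left(6 + 57\right) = 105 \cdot 63 = 6615$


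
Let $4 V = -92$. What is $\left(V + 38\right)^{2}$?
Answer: $225$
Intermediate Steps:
$V = -23$ ($V = \frac{1}{4} \left(-92\right) = -23$)
$\left(V + 38\right)^{2} = \left(-23 + 38\right)^{2} = 15^{2} = 225$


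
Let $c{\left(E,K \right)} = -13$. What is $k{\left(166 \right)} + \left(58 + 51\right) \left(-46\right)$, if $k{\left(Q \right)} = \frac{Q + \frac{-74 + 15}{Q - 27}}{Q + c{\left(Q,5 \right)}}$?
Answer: $- \frac{106609723}{21267} \approx -5012.9$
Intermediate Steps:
$k{\left(Q \right)} = \frac{Q - \frac{59}{-27 + Q}}{-13 + Q}$ ($k{\left(Q \right)} = \frac{Q + \frac{-74 + 15}{Q - 27}}{Q - 13} = \frac{Q - \frac{59}{-27 + Q}}{-13 + Q}$)
$k{\left(166 \right)} + \left(58 + 51\right) \left(-46\right) = \frac{-59 + 166^{2} - 4482}{351 + 166^{2} - 6640} + \left(58 + 51\right) \left(-46\right) = \frac{-59 + 27556 - 4482}{351 + 27556 - 6640} + 109 \left(-46\right) = \frac{1}{21267} \cdot 23015 - 5014 = \frac{23015}{21267} - 5014 = - \frac{106609723}{21267}$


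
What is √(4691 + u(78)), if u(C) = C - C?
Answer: √4691 ≈ 68.491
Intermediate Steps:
u(C) = 0
√(4691 + u(78)) = √(4691 + 0) = √4691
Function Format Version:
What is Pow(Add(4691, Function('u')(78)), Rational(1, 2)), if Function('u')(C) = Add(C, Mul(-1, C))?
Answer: Pow(4691, Rational(1, 2)) ≈ 68.491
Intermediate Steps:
Function('u')(C) = 0
Pow(Add(4691, Function('u')(78)), Rational(1, 2)) = Pow(Add(4691, 0), Rational(1, 2)) = Pow(4691, Rational(1, 2))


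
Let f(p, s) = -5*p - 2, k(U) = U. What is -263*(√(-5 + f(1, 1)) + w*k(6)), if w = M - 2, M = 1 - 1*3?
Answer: 6312 - 526*I*√3 ≈ 6312.0 - 911.06*I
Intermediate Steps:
M = -2 (M = 1 - 3 = -2)
f(p, s) = -2 - 5*p
w = -4 (w = -2 - 2 = -4)
-263*(√(-5 + f(1, 1)) + w*k(6)) = -263*(√(-5 + (-2 - 5*1)) - 4*6) = -263*(√(-5 + (-2 - 5)) - 24) = -263*(√(-5 - 7) - 24) = -263*(√(-12) - 24) = -263*(2*I*√3 - 24) = -263*(-24 + 2*I*√3) = 6312 - 526*I*√3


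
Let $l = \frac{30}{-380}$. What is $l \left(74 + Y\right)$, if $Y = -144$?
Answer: $\frac{105}{19} \approx 5.5263$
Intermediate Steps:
$l = - \frac{3}{38}$ ($l = 30 \left(- \frac{1}{380}\right) = - \frac{3}{38} \approx -0.078947$)
$l \left(74 + Y\right) = - \frac{3 \left(74 - 144\right)}{38} = \left(- \frac{3}{38}\right) \left(-70\right) = \frac{105}{19}$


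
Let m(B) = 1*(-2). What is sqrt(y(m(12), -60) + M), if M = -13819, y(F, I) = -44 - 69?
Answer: 18*I*sqrt(43) ≈ 118.03*I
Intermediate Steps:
m(B) = -2
y(F, I) = -113
sqrt(y(m(12), -60) + M) = sqrt(-113 - 13819) = sqrt(-13932) = 18*I*sqrt(43)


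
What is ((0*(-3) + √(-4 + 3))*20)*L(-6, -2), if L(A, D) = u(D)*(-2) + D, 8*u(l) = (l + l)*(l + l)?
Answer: -120*I ≈ -120.0*I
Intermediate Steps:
u(l) = l²/2 (u(l) = ((l + l)*(l + l))/8 = ((2*l)*(2*l))/8 = (4*l²)/8 = l²/2)
L(A, D) = D - D² (L(A, D) = (D²/2)*(-2) + D = -D² + D = D - D²)
((0*(-3) + √(-4 + 3))*20)*L(-6, -2) = ((0*(-3) + √(-4 + 3))*20)*(-2*(1 - 1*(-2))) = ((0 + √(-1))*20)*(-2*(1 + 2)) = ((0 + I)*20)*(-2*3) = (I*20)*(-6) = (20*I)*(-6) = -120*I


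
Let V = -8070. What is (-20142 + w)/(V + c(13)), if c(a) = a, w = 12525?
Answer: 7617/8057 ≈ 0.94539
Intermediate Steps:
(-20142 + w)/(V + c(13)) = (-20142 + 12525)/(-8070 + 13) = -7617/(-8057) = -7617*(-1/8057) = 7617/8057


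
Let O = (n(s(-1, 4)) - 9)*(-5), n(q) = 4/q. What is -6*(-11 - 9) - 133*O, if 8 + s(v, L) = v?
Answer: -55445/9 ≈ -6160.6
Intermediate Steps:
s(v, L) = -8 + v
O = 425/9 (O = (4/(-8 - 1) - 9)*(-5) = (4/(-9) - 9)*(-5) = (4*(-⅑) - 9)*(-5) = (-4/9 - 9)*(-5) = -85/9*(-5) = 425/9 ≈ 47.222)
-6*(-11 - 9) - 133*O = -6*(-11 - 9) - 133*425/9 = -6*(-20) - 56525/9 = 120 - 56525/9 = -55445/9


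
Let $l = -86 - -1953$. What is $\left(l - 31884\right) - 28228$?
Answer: $-58245$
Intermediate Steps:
$l = 1867$ ($l = -86 + 1953 = 1867$)
$\left(l - 31884\right) - 28228 = \left(1867 - 31884\right) - 28228 = -30017 - 28228 = -58245$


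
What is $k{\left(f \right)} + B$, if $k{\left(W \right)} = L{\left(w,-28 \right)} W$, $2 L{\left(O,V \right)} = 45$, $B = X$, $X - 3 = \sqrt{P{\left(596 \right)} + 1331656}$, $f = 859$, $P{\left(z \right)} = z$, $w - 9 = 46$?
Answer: $\frac{38661}{2} + 6 \sqrt{37007} \approx 20485.0$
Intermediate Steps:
$w = 55$ ($w = 9 + 46 = 55$)
$X = 3 + 6 \sqrt{37007}$ ($X = 3 + \sqrt{596 + 1331656} = 3 + \sqrt{1332252} = 3 + 6 \sqrt{37007} \approx 1157.2$)
$B = 3 + 6 \sqrt{37007} \approx 1157.2$
$L{\left(O,V \right)} = \frac{45}{2}$ ($L{\left(O,V \right)} = \frac{1}{2} \cdot 45 = \frac{45}{2}$)
$k{\left(W \right)} = \frac{45 W}{2}$
$k{\left(f \right)} + B = \frac{45}{2} \cdot 859 + \left(3 + 6 \sqrt{37007}\right) = \frac{38655}{2} + \left(3 + 6 \sqrt{37007}\right) = \frac{38661}{2} + 6 \sqrt{37007}$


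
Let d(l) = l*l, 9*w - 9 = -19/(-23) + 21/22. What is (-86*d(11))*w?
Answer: -2580215/207 ≈ -12465.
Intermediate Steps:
w = 5455/4554 (w = 1 + (-19/(-23) + 21/22)/9 = 1 + (-19*(-1/23) + 21*(1/22))/9 = 1 + (19/23 + 21/22)/9 = 1 + (⅑)*(901/506) = 1 + 901/4554 = 5455/4554 ≈ 1.1978)
d(l) = l²
(-86*d(11))*w = -86*11²*(5455/4554) = -86*121*(5455/4554) = -10406*5455/4554 = -2580215/207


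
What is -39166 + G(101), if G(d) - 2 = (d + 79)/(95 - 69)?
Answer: -509042/13 ≈ -39157.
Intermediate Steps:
G(d) = 131/26 + d/26 (G(d) = 2 + (d + 79)/(95 - 69) = 2 + (79 + d)/26 = 2 + (79 + d)*(1/26) = 2 + (79/26 + d/26) = 131/26 + d/26)
-39166 + G(101) = -39166 + (131/26 + (1/26)*101) = -39166 + (131/26 + 101/26) = -39166 + 116/13 = -509042/13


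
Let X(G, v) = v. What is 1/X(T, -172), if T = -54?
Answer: -1/172 ≈ -0.0058140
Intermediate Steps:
1/X(T, -172) = 1/(-172) = -1/172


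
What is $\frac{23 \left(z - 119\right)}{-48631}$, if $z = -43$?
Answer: $\frac{3726}{48631} \approx 0.076618$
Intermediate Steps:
$\frac{23 \left(z - 119\right)}{-48631} = \frac{23 \left(-43 - 119\right)}{-48631} = 23 \left(-162\right) \left(- \frac{1}{48631}\right) = \left(-3726\right) \left(- \frac{1}{48631}\right) = \frac{3726}{48631}$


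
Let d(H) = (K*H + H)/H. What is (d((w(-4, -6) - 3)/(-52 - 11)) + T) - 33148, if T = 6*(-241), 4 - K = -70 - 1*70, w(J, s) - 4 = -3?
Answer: -34449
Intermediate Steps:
w(J, s) = 1 (w(J, s) = 4 - 3 = 1)
K = 144 (K = 4 - (-70 - 1*70) = 4 - (-70 - 70) = 4 - 1*(-140) = 4 + 140 = 144)
T = -1446
d(H) = 145 (d(H) = (144*H + H)/H = (145*H)/H = 145)
(d((w(-4, -6) - 3)/(-52 - 11)) + T) - 33148 = (145 - 1446) - 33148 = -1301 - 33148 = -34449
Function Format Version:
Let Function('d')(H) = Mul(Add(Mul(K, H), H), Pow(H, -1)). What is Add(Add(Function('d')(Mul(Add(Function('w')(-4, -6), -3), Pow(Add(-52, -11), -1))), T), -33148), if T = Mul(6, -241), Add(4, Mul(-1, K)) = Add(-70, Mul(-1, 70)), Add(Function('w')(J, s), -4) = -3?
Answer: -34449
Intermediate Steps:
Function('w')(J, s) = 1 (Function('w')(J, s) = Add(4, -3) = 1)
K = 144 (K = Add(4, Mul(-1, Add(-70, Mul(-1, 70)))) = Add(4, Mul(-1, Add(-70, -70))) = Add(4, Mul(-1, -140)) = Add(4, 140) = 144)
T = -1446
Function('d')(H) = 145 (Function('d')(H) = Mul(Add(Mul(144, H), H), Pow(H, -1)) = Mul(Mul(145, H), Pow(H, -1)) = 145)
Add(Add(Function('d')(Mul(Add(Function('w')(-4, -6), -3), Pow(Add(-52, -11), -1))), T), -33148) = Add(Add(145, -1446), -33148) = Add(-1301, -33148) = -34449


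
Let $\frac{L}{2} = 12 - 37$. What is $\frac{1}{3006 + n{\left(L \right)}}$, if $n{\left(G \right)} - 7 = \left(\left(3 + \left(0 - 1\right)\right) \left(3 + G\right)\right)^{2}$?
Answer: $\frac{1}{11849} \approx 8.4395 \cdot 10^{-5}$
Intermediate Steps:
$L = -50$ ($L = 2 \left(12 - 37\right) = 2 \left(-25\right) = -50$)
$n{\left(G \right)} = 7 + \left(6 + 2 G\right)^{2}$ ($n{\left(G \right)} = 7 + \left(\left(3 + \left(0 - 1\right)\right) \left(3 + G\right)\right)^{2} = 7 + \left(\left(3 - 1\right) \left(3 + G\right)\right)^{2} = 7 + \left(2 \left(3 + G\right)\right)^{2} = 7 + \left(6 + 2 G\right)^{2}$)
$\frac{1}{3006 + n{\left(L \right)}} = \frac{1}{3006 + \left(7 + 4 \left(3 - 50\right)^{2}\right)} = \frac{1}{3006 + \left(7 + 4 \left(-47\right)^{2}\right)} = \frac{1}{3006 + \left(7 + 4 \cdot 2209\right)} = \frac{1}{3006 + \left(7 + 8836\right)} = \frac{1}{3006 + 8843} = \frac{1}{11849}$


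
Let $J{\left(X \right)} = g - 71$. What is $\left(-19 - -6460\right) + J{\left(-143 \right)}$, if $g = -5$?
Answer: $6365$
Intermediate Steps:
$J{\left(X \right)} = -76$ ($J{\left(X \right)} = -5 - 71 = -76$)
$\left(-19 - -6460\right) + J{\left(-143 \right)} = \left(-19 - -6460\right) - 76 = \left(-19 + 6460\right) - 76 = 6441 - 76 = 6365$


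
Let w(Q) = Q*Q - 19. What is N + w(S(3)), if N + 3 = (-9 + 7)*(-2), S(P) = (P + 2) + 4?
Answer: 63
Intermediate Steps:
S(P) = 6 + P (S(P) = (2 + P) + 4 = 6 + P)
w(Q) = -19 + Q² (w(Q) = Q² - 19 = -19 + Q²)
N = 1 (N = -3 + (-9 + 7)*(-2) = -3 - 2*(-2) = -3 + 4 = 1)
N + w(S(3)) = 1 + (-19 + (6 + 3)²) = 1 + (-19 + 9²) = 1 + (-19 + 81) = 1 + 62 = 63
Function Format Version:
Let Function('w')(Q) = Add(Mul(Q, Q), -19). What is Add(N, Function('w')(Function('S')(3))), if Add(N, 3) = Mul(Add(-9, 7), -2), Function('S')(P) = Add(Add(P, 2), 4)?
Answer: 63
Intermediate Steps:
Function('S')(P) = Add(6, P) (Function('S')(P) = Add(Add(2, P), 4) = Add(6, P))
Function('w')(Q) = Add(-19, Pow(Q, 2)) (Function('w')(Q) = Add(Pow(Q, 2), -19) = Add(-19, Pow(Q, 2)))
N = 1 (N = Add(-3, Mul(Add(-9, 7), -2)) = Add(-3, Mul(-2, -2)) = Add(-3, 4) = 1)
Add(N, Function('w')(Function('S')(3))) = Add(1, Add(-19, Pow(Add(6, 3), 2))) = Add(1, Add(-19, Pow(9, 2))) = Add(1, Add(-19, 81)) = Add(1, 62) = 63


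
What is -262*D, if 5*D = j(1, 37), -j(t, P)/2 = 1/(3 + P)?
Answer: 131/50 ≈ 2.6200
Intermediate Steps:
j(t, P) = -2/(3 + P)
D = -1/100 (D = (-2/(3 + 37))/5 = (-2/40)/5 = (-2*1/40)/5 = (1/5)*(-1/20) = -1/100 ≈ -0.010000)
-262*D = -262*(-1/100) = 131/50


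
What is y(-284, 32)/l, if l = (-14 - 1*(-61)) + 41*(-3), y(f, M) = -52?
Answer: 13/19 ≈ 0.68421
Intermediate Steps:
l = -76 (l = (-14 + 61) - 123 = 47 - 123 = -76)
y(-284, 32)/l = -52/(-76) = -52*(-1/76) = 13/19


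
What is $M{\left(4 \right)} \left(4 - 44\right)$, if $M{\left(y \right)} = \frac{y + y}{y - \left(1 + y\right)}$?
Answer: $320$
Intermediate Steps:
$M{\left(y \right)} = - 2 y$ ($M{\left(y \right)} = \frac{2 y}{-1} = 2 y \left(-1\right) = - 2 y$)
$M{\left(4 \right)} \left(4 - 44\right) = \left(-2\right) 4 \left(4 - 44\right) = \left(-8\right) \left(-40\right) = 320$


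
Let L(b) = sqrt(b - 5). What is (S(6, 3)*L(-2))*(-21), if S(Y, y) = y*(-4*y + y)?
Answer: 567*I*sqrt(7) ≈ 1500.1*I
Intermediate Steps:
L(b) = sqrt(-5 + b)
S(Y, y) = -3*y**2 (S(Y, y) = y*(-3*y) = -3*y**2)
(S(6, 3)*L(-2))*(-21) = ((-3*3**2)*sqrt(-5 - 2))*(-21) = ((-3*9)*sqrt(-7))*(-21) = -27*I*sqrt(7)*(-21) = 567*I*sqrt(7)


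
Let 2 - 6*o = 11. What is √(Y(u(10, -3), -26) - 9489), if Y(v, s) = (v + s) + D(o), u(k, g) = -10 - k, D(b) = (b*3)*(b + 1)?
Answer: I*√38131/2 ≈ 97.636*I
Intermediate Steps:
o = -3/2 (o = ⅓ - ⅙*11 = ⅓ - 11/6 = -3/2 ≈ -1.5000)
D(b) = 3*b*(1 + b) (D(b) = (3*b)*(1 + b) = 3*b*(1 + b))
Y(v, s) = 9/4 + s + v (Y(v, s) = (v + s) + 3*(-3/2)*(1 - 3/2) = (s + v) + 3*(-3/2)*(-½) = (s + v) + 9/4 = 9/4 + s + v)
√(Y(u(10, -3), -26) - 9489) = √((9/4 - 26 + (-10 - 1*10)) - 9489) = √((9/4 - 26 + (-10 - 10)) - 9489) = √((9/4 - 26 - 20) - 9489) = √(-175/4 - 9489) = √(-38131/4) = I*√38131/2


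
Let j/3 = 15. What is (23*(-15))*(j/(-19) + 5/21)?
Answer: 97750/133 ≈ 734.96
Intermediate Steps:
j = 45 (j = 3*15 = 45)
(23*(-15))*(j/(-19) + 5/21) = (23*(-15))*(45/(-19) + 5/21) = -345*(45*(-1/19) + 5*(1/21)) = -345*(-45/19 + 5/21) = -345*(-850/399) = 97750/133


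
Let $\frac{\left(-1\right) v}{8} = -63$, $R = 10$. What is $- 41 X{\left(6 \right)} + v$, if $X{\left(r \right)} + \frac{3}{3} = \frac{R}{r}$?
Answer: $\frac{1430}{3} \approx 476.67$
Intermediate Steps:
$X{\left(r \right)} = -1 + \frac{10}{r}$
$v = 504$ ($v = \left(-8\right) \left(-63\right) = 504$)
$- 41 X{\left(6 \right)} + v = - 41 \frac{10 - 6}{6} + 504 = - 41 \cdot \frac{1}{6} \cdot 4 + 504 = \left(-41\right) \frac{2}{3} + 504 = - \frac{82}{3} + 504 = \frac{1430}{3}$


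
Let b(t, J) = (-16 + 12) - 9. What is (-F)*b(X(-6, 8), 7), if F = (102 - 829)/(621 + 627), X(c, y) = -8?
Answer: -727/96 ≈ -7.5729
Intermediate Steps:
F = -727/1248 ≈ -0.58253
b(t, J) = -13 (b(t, J) = -4 - 9 = -13)
(-F)*b(X(-6, 8), 7) = -1*(-727/1248)*(-13) = (727/1248)*(-13) = -727/96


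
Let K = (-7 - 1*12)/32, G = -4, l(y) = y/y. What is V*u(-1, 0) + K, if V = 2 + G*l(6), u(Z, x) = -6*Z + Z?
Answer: -339/32 ≈ -10.594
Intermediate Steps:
l(y) = 1
u(Z, x) = -5*Z
V = -2 (V = 2 - 4*1 = 2 - 4 = -2)
K = -19/32 (K = (-7 - 12)*(1/32) = -19*1/32 = -19/32 ≈ -0.59375)
V*u(-1, 0) + K = -(-10)*(-1) - 19/32 = -2*5 - 19/32 = -10 - 19/32 = -339/32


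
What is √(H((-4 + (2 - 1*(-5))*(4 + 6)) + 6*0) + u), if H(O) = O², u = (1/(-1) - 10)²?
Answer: 11*√37 ≈ 66.910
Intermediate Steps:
u = 121 (u = (-1 - 10)² = (-11)² = 121)
√(H((-4 + (2 - 1*(-5))*(4 + 6)) + 6*0) + u) = √(((-4 + (2 - 1*(-5))*(4 + 6)) + 6*0)² + 121) = √(((-4 + (2 + 5)*10) + 0)² + 121) = √(((-4 + 7*10) + 0)² + 121) = √(((-4 + 70) + 0)² + 121) = √((66 + 0)² + 121) = √(66² + 121) = √(4356 + 121) = √4477 = 11*√37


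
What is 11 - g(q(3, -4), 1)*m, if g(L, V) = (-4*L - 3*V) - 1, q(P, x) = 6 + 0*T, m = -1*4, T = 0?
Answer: -101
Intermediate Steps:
m = -4
q(P, x) = 6 (q(P, x) = 6 + 0*0 = 6 + 0 = 6)
g(L, V) = -1 - 4*L - 3*V
11 - g(q(3, -4), 1)*m = 11 - (-1 - 4*6 - 3*1)*(-4) = 11 - (-1 - 24 - 3)*(-4) = 11 - (-28)*(-4) = 11 - 1*112 = 11 - 112 = -101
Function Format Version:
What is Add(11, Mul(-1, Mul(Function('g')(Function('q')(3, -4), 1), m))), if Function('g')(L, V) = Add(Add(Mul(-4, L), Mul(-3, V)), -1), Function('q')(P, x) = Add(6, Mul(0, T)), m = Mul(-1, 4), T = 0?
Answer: -101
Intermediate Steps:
m = -4
Function('q')(P, x) = 6 (Function('q')(P, x) = Add(6, Mul(0, 0)) = Add(6, 0) = 6)
Function('g')(L, V) = Add(-1, Mul(-4, L), Mul(-3, V))
Add(11, Mul(-1, Mul(Function('g')(Function('q')(3, -4), 1), m))) = Add(11, Mul(-1, Mul(Add(-1, Mul(-4, 6), Mul(-3, 1)), -4))) = Add(11, Mul(-1, Mul(Add(-1, -24, -3), -4))) = Add(11, Mul(-1, Mul(-28, -4))) = Add(11, Mul(-1, 112)) = Add(11, -112) = -101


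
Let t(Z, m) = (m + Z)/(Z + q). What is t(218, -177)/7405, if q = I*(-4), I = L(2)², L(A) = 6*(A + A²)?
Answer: -41/36773230 ≈ -1.1149e-6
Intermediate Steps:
L(A) = 6*A + 6*A²
I = 1296 (I = (6*2*(1 + 2))² = (6*2*3)² = 36² = 1296)
q = -5184 (q = 1296*(-4) = -5184)
t(Z, m) = (Z + m)/(-5184 + Z) (t(Z, m) = (m + Z)/(Z - 5184) = (Z + m)/(-5184 + Z))
t(218, -177)/7405 = ((218 - 177)/(-5184 + 218))/7405 = (41/(-4966))*(1/7405) = -1/4966*41*(1/7405) = -41/4966*1/7405 = -41/36773230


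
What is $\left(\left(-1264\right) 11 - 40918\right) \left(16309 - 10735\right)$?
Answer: $-305577828$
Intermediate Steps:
$\left(\left(-1264\right) 11 - 40918\right) \left(16309 - 10735\right) = \left(-13904 - 40918\right) 5574 = \left(-54822\right) 5574 = -305577828$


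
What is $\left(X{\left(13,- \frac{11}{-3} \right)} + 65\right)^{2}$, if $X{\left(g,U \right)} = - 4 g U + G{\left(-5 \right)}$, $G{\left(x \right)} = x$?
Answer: $\frac{153664}{9} \approx 17074.0$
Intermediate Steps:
$X{\left(g,U \right)} = -5 - 4 U g$ ($X{\left(g,U \right)} = - 4 g U - 5 = - 4 U g - 5 = -5 - 4 U g$)
$\left(X{\left(13,- \frac{11}{-3} \right)} + 65\right)^{2} = \left(\left(-5 - 4 \left(- \frac{11}{-3}\right) 13\right) + 65\right)^{2} = \left(\left(-5 - 4 \left(\left(-11\right) \left(- \frac{1}{3}\right)\right) 13\right) + 65\right)^{2} = \left(\left(-5 - \frac{44}{3} \cdot 13\right) + 65\right)^{2} = \left(\left(-5 - \frac{572}{3}\right) + 65\right)^{2} = \left(- \frac{587}{3} + 65\right)^{2} = \left(- \frac{392}{3}\right)^{2} = \frac{153664}{9}$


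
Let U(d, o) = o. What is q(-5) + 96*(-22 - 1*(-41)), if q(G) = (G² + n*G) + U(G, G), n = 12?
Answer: 1784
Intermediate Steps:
q(G) = G² + 13*G (q(G) = (G² + 12*G) + G = G² + 13*G)
q(-5) + 96*(-22 - 1*(-41)) = -5*(13 - 5) + 96*(-22 - 1*(-41)) = -5*8 + 96*(-22 + 41) = -40 + 96*19 = -40 + 1824 = 1784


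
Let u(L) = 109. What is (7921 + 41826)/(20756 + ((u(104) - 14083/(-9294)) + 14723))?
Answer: 462348618/330768955 ≈ 1.3978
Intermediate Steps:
(7921 + 41826)/(20756 + ((u(104) - 14083/(-9294)) + 14723)) = (7921 + 41826)/(20756 + ((109 - 14083/(-9294)) + 14723)) = 49747/(20756 + ((109 - 14083*(-1/9294)) + 14723)) = 49747/(20756 + ((109 + 14083/9294) + 14723)) = 49747/(20756 + (1027129/9294 + 14723)) = 49747/(20756 + 137862691/9294) = 49747/(330768955/9294) = 49747*(9294/330768955) = 462348618/330768955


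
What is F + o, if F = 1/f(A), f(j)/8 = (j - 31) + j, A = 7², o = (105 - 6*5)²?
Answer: 3015001/536 ≈ 5625.0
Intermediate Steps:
o = 5625 (o = (105 - 30)² = 75² = 5625)
A = 49
f(j) = -248 + 16*j (f(j) = 8*((j - 31) + j) = 8*((-31 + j) + j) = 8*(-31 + 2*j) = -248 + 16*j)
F = 1/536 (F = 1/(-248 + 16*49) = 1/(-248 + 784) = 1/536 ≈ 0.0018657)
F + o = 1/536 + 5625 = 3015001/536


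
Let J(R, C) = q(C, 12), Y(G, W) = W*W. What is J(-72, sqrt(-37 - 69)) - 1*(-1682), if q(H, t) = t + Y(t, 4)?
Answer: 1710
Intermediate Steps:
Y(G, W) = W**2
q(H, t) = 16 + t (q(H, t) = t + 4**2 = t + 16 = 16 + t)
J(R, C) = 28 (J(R, C) = 16 + 12 = 28)
J(-72, sqrt(-37 - 69)) - 1*(-1682) = 28 - 1*(-1682) = 28 + 1682 = 1710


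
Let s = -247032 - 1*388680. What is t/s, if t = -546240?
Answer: 2845/3311 ≈ 0.85926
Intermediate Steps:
s = -635712 (s = -247032 - 388680 = -635712)
t/s = -546240/(-635712) = -546240*(-1/635712) = 2845/3311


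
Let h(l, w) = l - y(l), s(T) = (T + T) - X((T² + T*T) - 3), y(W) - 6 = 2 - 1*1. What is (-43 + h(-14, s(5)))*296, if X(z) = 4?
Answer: -18944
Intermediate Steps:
y(W) = 7 (y(W) = 6 + (2 - 1*1) = 6 + (2 - 1) = 6 + 1 = 7)
s(T) = -4 + 2*T (s(T) = (T + T) - 1*4 = 2*T - 4 = -4 + 2*T)
h(l, w) = -7 + l (h(l, w) = l - 1*7 = l - 7 = -7 + l)
(-43 + h(-14, s(5)))*296 = (-43 + (-7 - 14))*296 = (-43 - 21)*296 = -64*296 = -18944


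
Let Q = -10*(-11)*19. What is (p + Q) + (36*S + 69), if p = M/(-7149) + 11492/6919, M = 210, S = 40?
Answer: 3492184137/969881 ≈ 3600.6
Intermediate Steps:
p = 1582418/969881 (p = 210/(-7149) + 11492/6919 = 210*(-1/7149) + 11492*(1/6919) = -70/2383 + 676/407 = 1582418/969881 ≈ 1.6316)
Q = 2090 (Q = 110*19 = 2090)
(p + Q) + (36*S + 69) = (1582418/969881 + 2090) + (36*40 + 69) = 2028633708/969881 + (1440 + 69) = 2028633708/969881 + 1509 = 3492184137/969881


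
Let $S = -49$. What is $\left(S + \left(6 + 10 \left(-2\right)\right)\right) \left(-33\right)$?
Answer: $2079$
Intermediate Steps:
$\left(S + \left(6 + 10 \left(-2\right)\right)\right) \left(-33\right) = \left(-49 + \left(6 + 10 \left(-2\right)\right)\right) \left(-33\right) = \left(-49 + \left(6 - 20\right)\right) \left(-33\right) = \left(-49 - 14\right) \left(-33\right) = \left(-63\right) \left(-33\right) = 2079$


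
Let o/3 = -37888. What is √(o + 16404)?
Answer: 2*I*√24315 ≈ 311.87*I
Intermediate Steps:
o = -113664 (o = 3*(-37888) = -113664)
√(o + 16404) = √(-113664 + 16404) = √(-97260) = 2*I*√24315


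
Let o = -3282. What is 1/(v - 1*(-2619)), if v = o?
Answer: -1/663 ≈ -0.0015083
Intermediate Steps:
v = -3282
1/(v - 1*(-2619)) = 1/(-3282 - 1*(-2619)) = 1/(-3282 + 2619) = 1/(-663) = -1/663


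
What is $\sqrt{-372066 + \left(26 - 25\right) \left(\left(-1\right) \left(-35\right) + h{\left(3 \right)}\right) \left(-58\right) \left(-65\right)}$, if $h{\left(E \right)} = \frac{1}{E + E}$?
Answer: $\frac{i \sqrt{2155389}}{3} \approx 489.38 i$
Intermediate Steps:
$h{\left(E \right)} = \frac{1}{2 E}$
$\sqrt{-372066 + \left(26 - 25\right) \left(\left(-1\right) \left(-35\right) + h{\left(3 \right)}\right) \left(-58\right) \left(-65\right)} = \sqrt{-372066 + \left(26 - 25\right) \left(\left(-1\right) \left(-35\right) + \frac{1}{2 \cdot 3}\right) \left(-58\right) \left(-65\right)} = \sqrt{-372066 + 1 \left(35 + \frac{1}{2} \cdot \frac{1}{3}\right) \left(-58\right) \left(-65\right)} = \sqrt{-372066 + 1 \left(35 + \frac{1}{6}\right) \left(-58\right) \left(-65\right)} = \sqrt{-372066 + 1 \cdot \frac{211}{6} \left(-58\right) \left(-65\right)} = \sqrt{-372066 + \frac{211}{6} \left(-58\right) \left(-65\right)} = \sqrt{-372066 - - \frac{397735}{3}} = \sqrt{-372066 + \frac{397735}{3}} = \sqrt{- \frac{718463}{3}} = \frac{i \sqrt{2155389}}{3}$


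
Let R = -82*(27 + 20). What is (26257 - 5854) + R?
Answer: 16549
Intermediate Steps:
R = -3854 (R = -82*47 = -3854)
(26257 - 5854) + R = (26257 - 5854) - 3854 = 20403 - 3854 = 16549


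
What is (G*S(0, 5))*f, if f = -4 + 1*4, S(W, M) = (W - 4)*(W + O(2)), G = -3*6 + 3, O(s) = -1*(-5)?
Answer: 0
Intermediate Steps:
O(s) = 5
G = -15 (G = -18 + 3 = -15)
S(W, M) = (-4 + W)*(5 + W) (S(W, M) = (W - 4)*(W + 5) = (-4 + W)*(5 + W))
f = 0 (f = -4 + 4 = 0)
(G*S(0, 5))*f = -15*(-20 + 0 + 0²)*0 = -15*(-20 + 0 + 0)*0 = -15*(-20)*0 = 300*0 = 0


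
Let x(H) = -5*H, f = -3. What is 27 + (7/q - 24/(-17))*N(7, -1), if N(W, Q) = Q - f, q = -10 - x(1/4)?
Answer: 2399/85 ≈ 28.224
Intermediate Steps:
q = -35/4 (q = -10 - (-5)/4 = -10 - 1*(-5/4) = -10 + 5/4 = -35/4 ≈ -8.7500)
N(W, Q) = 3 + Q (N(W, Q) = Q - 1*(-3) = Q + 3 = 3 + Q)
27 + (7/q - 24/(-17))*N(7, -1) = 27 + (7/(-35/4) - 24/(-17))*(3 - 1) = 27 + (7*(-4/35) - 24*(-1/17))*2 = 27 + (-⅘ + 24/17)*2 = 27 + (52/85)*2 = 27 + 104/85 = 2399/85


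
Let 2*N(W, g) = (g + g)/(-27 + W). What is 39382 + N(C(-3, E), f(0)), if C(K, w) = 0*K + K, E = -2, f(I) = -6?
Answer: 196911/5 ≈ 39382.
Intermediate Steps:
C(K, w) = K (C(K, w) = 0 + K = K)
N(W, g) = g/(-27 + W) (N(W, g) = ((g + g)/(-27 + W))/2 = ((2*g)/(-27 + W))/2 = (2*g/(-27 + W))/2 = g/(-27 + W))
39382 + N(C(-3, E), f(0)) = 39382 - 6/(-27 - 3) = 39382 - 6/(-30) = 39382 - 6*(-1/30) = 39382 + 1/5 = 196911/5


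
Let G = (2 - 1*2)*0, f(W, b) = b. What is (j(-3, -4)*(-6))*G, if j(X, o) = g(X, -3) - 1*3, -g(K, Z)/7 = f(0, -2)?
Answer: 0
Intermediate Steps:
g(K, Z) = 14 (g(K, Z) = -7*(-2) = 14)
G = 0 (G = (2 - 2)*0 = 0*0 = 0)
j(X, o) = 11 (j(X, o) = 14 - 1*3 = 14 - 3 = 11)
(j(-3, -4)*(-6))*G = (11*(-6))*0 = -66*0 = 0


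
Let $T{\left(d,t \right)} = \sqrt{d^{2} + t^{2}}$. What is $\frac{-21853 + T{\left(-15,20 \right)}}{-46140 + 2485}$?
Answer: $\frac{21828}{43655} \approx 0.50001$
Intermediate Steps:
$\frac{-21853 + T{\left(-15,20 \right)}}{-46140 + 2485} = \frac{-21853 + \sqrt{\left(-15\right)^{2} + 20^{2}}}{-46140 + 2485} = \frac{-21853 + \sqrt{225 + 400}}{-43655} = \left(-21853 + \sqrt{625}\right) \left(- \frac{1}{43655}\right) = \left(-21853 + 25\right) \left(- \frac{1}{43655}\right) = \left(-21828\right) \left(- \frac{1}{43655}\right) = \frac{21828}{43655}$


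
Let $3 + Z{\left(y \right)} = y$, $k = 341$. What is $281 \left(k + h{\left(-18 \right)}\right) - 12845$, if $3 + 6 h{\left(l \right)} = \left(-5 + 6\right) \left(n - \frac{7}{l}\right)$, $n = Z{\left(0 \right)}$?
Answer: $\frac{8933027}{108} \approx 82713.0$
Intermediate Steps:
$Z{\left(y \right)} = -3 + y$
$n = -3$ ($n = -3 + 0 = -3$)
$h{\left(l \right)} = -1 - \frac{7}{6 l}$ ($h{\left(l \right)} = - \frac{1}{2} + \frac{\left(-5 + 6\right) \left(-3 - \frac{7}{l}\right)}{6} = - \frac{1}{2} + \frac{1 \left(-3 - \frac{7}{l}\right)}{6} = - \frac{1}{2} + \frac{-3 - \frac{7}{l}}{6} = - \frac{1}{2} - \left(\frac{1}{2} + \frac{7}{6 l}\right) = -1 - \frac{7}{6 l}$)
$281 \left(k + h{\left(-18 \right)}\right) - 12845 = 281 \left(341 + \frac{- \frac{7}{6} - -18}{-18}\right) - 12845 = 281 \left(341 - \frac{- \frac{7}{6} + 18}{18}\right) - 12845 = 281 \left(341 - \frac{101}{108}\right) - 12845 = 281 \cdot \frac{36727}{108} - 12845 = \frac{10320287}{108} - 12845 = \frac{8933027}{108}$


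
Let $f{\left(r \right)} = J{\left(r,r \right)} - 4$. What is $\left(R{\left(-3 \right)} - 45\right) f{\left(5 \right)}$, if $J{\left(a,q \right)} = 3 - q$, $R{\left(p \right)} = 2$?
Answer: $258$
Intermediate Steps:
$f{\left(r \right)} = -1 - r$ ($f{\left(r \right)} = \left(3 - r\right) - 4 = -1 - r$)
$\left(R{\left(-3 \right)} - 45\right) f{\left(5 \right)} = \left(2 - 45\right) \left(-1 - 5\right) = - 43 \left(-1 - 5\right) = \left(-43\right) \left(-6\right) = 258$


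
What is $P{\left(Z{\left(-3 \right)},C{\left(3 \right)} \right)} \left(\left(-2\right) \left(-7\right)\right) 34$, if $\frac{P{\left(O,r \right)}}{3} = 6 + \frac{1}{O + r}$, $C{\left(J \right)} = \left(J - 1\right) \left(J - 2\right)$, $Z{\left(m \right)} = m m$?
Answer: $\frac{95676}{11} \approx 8697.8$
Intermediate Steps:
$Z{\left(m \right)} = m^{2}$
$C{\left(J \right)} = \left(-1 + J\right) \left(-2 + J\right)$
$P{\left(O,r \right)} = 18 + \frac{3}{O + r}$ ($P{\left(O,r \right)} = 3 \left(6 + \frac{1}{O + r}\right) = 18 + \frac{3}{O + r}$)
$P{\left(Z{\left(-3 \right)},C{\left(3 \right)} \right)} \left(\left(-2\right) \left(-7\right)\right) 34 = \frac{3 \left(1 + 6 \left(-3\right)^{2} + 6 \left(2 + 3^{2} - 9\right)\right)}{\left(-3\right)^{2} + \left(2 + 3^{2} - 9\right)} \left(\left(-2\right) \left(-7\right)\right) 34 = \frac{3 \left(1 + 6 \cdot 9 + 6 \left(2 + 9 - 9\right)\right)}{9 + \left(2 + 9 - 9\right)} 14 \cdot 34 = \frac{3 \left(1 + 54 + 6 \cdot 2\right)}{9 + 2} \cdot 14 \cdot 34 = \frac{3 \left(1 + 54 + 12\right)}{11} \cdot 14 \cdot 34 = 3 \cdot \frac{1}{11} \cdot 67 \cdot 14 \cdot 34 = \frac{201}{11} \cdot 14 \cdot 34 = \frac{2814}{11} \cdot 34 = \frac{95676}{11}$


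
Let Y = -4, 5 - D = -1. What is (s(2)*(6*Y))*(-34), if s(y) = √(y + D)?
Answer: 1632*√2 ≈ 2308.0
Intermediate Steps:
D = 6 (D = 5 - 1*(-1) = 5 + 1 = 6)
s(y) = √(6 + y) (s(y) = √(y + 6) = √(6 + y))
(s(2)*(6*Y))*(-34) = (√(6 + 2)*(6*(-4)))*(-34) = (√8*(-24))*(-34) = ((2*√2)*(-24))*(-34) = -48*√2*(-34) = 1632*√2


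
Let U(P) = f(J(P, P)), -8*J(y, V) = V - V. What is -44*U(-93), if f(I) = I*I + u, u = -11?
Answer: 484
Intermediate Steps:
J(y, V) = 0 (J(y, V) = -(V - V)/8 = -⅛*0 = 0)
f(I) = -11 + I² (f(I) = I*I - 11 = I² - 11 = -11 + I²)
U(P) = -11 (U(P) = -11 + 0² = -11 + 0 = -11)
-44*U(-93) = -44*(-11) = 484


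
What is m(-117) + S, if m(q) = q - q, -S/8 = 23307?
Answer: -186456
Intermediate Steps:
S = -186456 (S = -8*23307 = -186456)
m(q) = 0
m(-117) + S = 0 - 186456 = -186456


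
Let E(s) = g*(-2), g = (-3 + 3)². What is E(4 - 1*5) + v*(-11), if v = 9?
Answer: -99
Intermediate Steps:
g = 0 (g = 0² = 0)
E(s) = 0 (E(s) = 0*(-2) = 0)
E(4 - 1*5) + v*(-11) = 0 + 9*(-11) = 0 - 99 = -99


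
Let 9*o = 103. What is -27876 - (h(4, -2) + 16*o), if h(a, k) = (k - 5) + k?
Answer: -252451/9 ≈ -28050.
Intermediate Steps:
h(a, k) = -5 + 2*k (h(a, k) = (-5 + k) + k = -5 + 2*k)
o = 103/9 (o = (⅑)*103 = 103/9 ≈ 11.444)
-27876 - (h(4, -2) + 16*o) = -27876 - ((-5 + 2*(-2)) + 16*(103/9)) = -27876 - ((-5 - 4) + 1648/9) = -27876 - (-9 + 1648/9) = -27876 - 1*1567/9 = -27876 - 1567/9 = -252451/9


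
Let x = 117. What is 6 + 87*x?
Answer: 10185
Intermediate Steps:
6 + 87*x = 6 + 87*117 = 6 + 10179 = 10185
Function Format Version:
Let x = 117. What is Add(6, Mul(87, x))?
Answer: 10185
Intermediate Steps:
Add(6, Mul(87, x)) = Add(6, Mul(87, 117)) = Add(6, 10179) = 10185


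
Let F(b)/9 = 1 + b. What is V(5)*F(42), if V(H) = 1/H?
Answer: 387/5 ≈ 77.400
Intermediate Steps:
F(b) = 9 + 9*b (F(b) = 9*(1 + b) = 9 + 9*b)
V(5)*F(42) = (9 + 9*42)/5 = (9 + 378)/5 = (1/5)*387 = 387/5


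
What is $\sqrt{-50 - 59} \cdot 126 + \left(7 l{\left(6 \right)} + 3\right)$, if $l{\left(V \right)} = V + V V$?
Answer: $297 + 126 i \sqrt{109} \approx 297.0 + 1315.5 i$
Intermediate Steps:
$l{\left(V \right)} = V + V^{2}$
$\sqrt{-50 - 59} \cdot 126 + \left(7 l{\left(6 \right)} + 3\right) = \sqrt{-50 - 59} \cdot 126 + \left(7 \cdot 6 \left(1 + 6\right) + 3\right) = \sqrt{-109} \cdot 126 + \left(7 \cdot 6 \cdot 7 + 3\right) = i \sqrt{109} \cdot 126 + \left(7 \cdot 42 + 3\right) = 126 i \sqrt{109} + \left(294 + 3\right) = 126 i \sqrt{109} + 297 = 297 + 126 i \sqrt{109}$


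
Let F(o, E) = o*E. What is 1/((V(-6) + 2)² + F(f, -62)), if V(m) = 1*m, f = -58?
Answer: 1/3612 ≈ 0.00027685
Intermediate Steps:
V(m) = m
F(o, E) = E*o
1/((V(-6) + 2)² + F(f, -62)) = 1/((-6 + 2)² - 62*(-58)) = 1/((-4)² + 3596) = 1/(16 + 3596) = 1/3612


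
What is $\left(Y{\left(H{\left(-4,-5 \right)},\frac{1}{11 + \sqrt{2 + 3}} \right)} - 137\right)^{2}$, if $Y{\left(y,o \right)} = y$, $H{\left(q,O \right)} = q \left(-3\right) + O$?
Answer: $16900$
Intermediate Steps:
$H{\left(q,O \right)} = O - 3 q$ ($H{\left(q,O \right)} = - 3 q + O = O - 3 q$)
$\left(Y{\left(H{\left(-4,-5 \right)},\frac{1}{11 + \sqrt{2 + 3}} \right)} - 137\right)^{2} = \left(\left(-5 - -12\right) - 137\right)^{2} = \left(\left(-5 + 12\right) - 137\right)^{2} = \left(7 - 137\right)^{2} = \left(-130\right)^{2} = 16900$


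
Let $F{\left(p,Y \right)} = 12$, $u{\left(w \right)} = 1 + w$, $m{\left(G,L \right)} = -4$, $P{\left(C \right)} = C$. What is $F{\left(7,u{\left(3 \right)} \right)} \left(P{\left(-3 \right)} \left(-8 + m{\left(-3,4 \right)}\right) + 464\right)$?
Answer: $6000$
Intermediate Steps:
$F{\left(7,u{\left(3 \right)} \right)} \left(P{\left(-3 \right)} \left(-8 + m{\left(-3,4 \right)}\right) + 464\right) = 12 \left(- 3 \left(-8 - 4\right) + 464\right) = 12 \left(\left(-3\right) \left(-12\right) + 464\right) = 12 \left(36 + 464\right) = 12 \cdot 500 = 6000$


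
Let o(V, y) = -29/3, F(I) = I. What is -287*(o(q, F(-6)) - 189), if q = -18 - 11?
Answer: 171052/3 ≈ 57017.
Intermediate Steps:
q = -29
o(V, y) = -29/3 (o(V, y) = -29*1/3 = -29/3)
-287*(o(q, F(-6)) - 189) = -287*(-29/3 - 189) = -287*(-596/3) = 171052/3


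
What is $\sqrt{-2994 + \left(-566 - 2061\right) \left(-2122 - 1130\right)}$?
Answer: $3 \sqrt{948890} \approx 2922.3$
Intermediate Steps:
$\sqrt{-2994 + \left(-566 - 2061\right) \left(-2122 - 1130\right)} = \sqrt{-2994 - -8543004} = \sqrt{-2994 + 8543004} = \sqrt{8540010} = 3 \sqrt{948890}$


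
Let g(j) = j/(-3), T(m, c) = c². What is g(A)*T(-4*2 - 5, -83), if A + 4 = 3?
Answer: 6889/3 ≈ 2296.3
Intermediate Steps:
A = -1 (A = -4 + 3 = -1)
g(j) = -j/3 (g(j) = j*(-⅓) = -j/3)
g(A)*T(-4*2 - 5, -83) = -⅓*(-1)*(-83)² = (⅓)*6889 = 6889/3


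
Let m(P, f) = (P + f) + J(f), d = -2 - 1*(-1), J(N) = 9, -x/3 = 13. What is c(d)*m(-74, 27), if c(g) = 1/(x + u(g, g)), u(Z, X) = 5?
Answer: 19/17 ≈ 1.1176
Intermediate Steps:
x = -39 (x = -3*13 = -39)
d = -1 (d = -2 + 1 = -1)
m(P, f) = 9 + P + f (m(P, f) = (P + f) + 9 = 9 + P + f)
c(g) = -1/34 (c(g) = 1/(-39 + 5) = 1/(-34) = -1/34)
c(d)*m(-74, 27) = -(9 - 74 + 27)/34 = -1/34*(-38) = 19/17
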